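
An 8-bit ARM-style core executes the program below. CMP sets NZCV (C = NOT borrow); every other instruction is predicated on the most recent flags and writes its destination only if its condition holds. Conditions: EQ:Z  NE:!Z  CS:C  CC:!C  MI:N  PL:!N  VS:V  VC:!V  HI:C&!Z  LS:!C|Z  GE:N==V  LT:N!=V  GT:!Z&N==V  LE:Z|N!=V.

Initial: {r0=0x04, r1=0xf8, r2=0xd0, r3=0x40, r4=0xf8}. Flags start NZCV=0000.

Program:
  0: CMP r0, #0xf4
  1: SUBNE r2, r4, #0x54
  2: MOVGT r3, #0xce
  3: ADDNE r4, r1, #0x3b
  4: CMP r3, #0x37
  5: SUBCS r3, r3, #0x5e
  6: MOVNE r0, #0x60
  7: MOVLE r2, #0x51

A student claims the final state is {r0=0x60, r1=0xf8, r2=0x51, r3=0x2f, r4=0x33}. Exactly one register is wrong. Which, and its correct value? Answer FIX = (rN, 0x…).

FIX = (r3, 0x70)

[0] flags=0000 → (cmp)
[1] flags=0000 NE?T → r2=0xa4
[2] flags=0000 GT?T → r3=0xce
[3] flags=0000 NE?T → r4=0x33
[4] flags=1010 → (cmp)
[5] flags=1010 CS?T → r3=0x70
[6] flags=1010 NE?T → r0=0x60
[7] flags=1010 LE?T → r2=0x51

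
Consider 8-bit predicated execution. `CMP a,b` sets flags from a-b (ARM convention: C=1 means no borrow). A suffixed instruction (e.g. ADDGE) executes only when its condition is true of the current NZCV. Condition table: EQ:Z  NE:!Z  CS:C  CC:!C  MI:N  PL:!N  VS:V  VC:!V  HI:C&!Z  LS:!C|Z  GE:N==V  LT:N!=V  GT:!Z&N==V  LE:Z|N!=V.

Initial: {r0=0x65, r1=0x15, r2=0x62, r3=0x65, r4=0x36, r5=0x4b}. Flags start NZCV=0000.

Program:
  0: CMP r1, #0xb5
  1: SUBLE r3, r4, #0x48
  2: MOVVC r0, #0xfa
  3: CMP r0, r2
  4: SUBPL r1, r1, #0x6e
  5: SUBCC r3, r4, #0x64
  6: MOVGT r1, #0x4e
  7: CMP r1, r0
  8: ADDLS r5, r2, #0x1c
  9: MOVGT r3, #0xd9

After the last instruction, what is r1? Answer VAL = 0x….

VAL = 0x15

0: ✓ CMP  NZCV=0000
1: · SUBLE
2: ✓ MOVVC  r0←0xfa
3: ✓ CMP  NZCV=1010
4: · SUBPL
5: · SUBCC
6: · MOVGT
7: ✓ CMP  NZCV=0000
8: ✓ ADDLS  r5←0x7e
9: ✓ MOVGT  r3←0xd9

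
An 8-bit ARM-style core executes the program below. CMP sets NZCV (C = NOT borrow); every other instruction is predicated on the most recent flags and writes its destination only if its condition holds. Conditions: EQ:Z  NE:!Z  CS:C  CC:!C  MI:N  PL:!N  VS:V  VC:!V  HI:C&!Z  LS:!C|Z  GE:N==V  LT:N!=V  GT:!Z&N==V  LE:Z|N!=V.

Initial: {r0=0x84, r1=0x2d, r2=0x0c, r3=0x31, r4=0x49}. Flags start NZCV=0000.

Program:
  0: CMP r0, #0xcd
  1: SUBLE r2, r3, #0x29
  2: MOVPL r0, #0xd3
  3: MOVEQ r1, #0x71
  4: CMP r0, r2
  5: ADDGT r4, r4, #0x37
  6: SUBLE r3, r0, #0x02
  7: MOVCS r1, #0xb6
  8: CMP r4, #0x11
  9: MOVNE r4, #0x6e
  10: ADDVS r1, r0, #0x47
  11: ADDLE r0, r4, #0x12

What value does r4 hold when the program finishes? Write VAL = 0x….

[0] flags=1000 → (cmp)
[1] flags=1000 LE?T → r2=0x08
[2] flags=1000 PL?F → skip
[3] flags=1000 EQ?F → skip
[4] flags=0011 → (cmp)
[5] flags=0011 GT?F → skip
[6] flags=0011 LE?T → r3=0x82
[7] flags=0011 CS?T → r1=0xb6
[8] flags=0010 → (cmp)
[9] flags=0010 NE?T → r4=0x6e
[10] flags=0010 VS?F → skip
[11] flags=0010 LE?F → skip

VAL = 0x6e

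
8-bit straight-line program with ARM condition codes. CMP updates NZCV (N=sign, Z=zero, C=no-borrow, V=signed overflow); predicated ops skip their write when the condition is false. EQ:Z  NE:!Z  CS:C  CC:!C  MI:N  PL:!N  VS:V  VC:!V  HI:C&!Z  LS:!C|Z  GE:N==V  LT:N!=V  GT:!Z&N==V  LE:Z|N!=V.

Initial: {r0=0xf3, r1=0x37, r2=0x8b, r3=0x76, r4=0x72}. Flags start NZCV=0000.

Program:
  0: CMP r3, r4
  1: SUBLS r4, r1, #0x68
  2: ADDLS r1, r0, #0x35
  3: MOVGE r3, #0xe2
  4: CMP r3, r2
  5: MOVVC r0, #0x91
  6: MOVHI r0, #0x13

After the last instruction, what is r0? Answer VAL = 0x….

[0] flags=0010 → (cmp)
[1] flags=0010 LS?F → skip
[2] flags=0010 LS?F → skip
[3] flags=0010 GE?T → r3=0xe2
[4] flags=0010 → (cmp)
[5] flags=0010 VC?T → r0=0x91
[6] flags=0010 HI?T → r0=0x13

VAL = 0x13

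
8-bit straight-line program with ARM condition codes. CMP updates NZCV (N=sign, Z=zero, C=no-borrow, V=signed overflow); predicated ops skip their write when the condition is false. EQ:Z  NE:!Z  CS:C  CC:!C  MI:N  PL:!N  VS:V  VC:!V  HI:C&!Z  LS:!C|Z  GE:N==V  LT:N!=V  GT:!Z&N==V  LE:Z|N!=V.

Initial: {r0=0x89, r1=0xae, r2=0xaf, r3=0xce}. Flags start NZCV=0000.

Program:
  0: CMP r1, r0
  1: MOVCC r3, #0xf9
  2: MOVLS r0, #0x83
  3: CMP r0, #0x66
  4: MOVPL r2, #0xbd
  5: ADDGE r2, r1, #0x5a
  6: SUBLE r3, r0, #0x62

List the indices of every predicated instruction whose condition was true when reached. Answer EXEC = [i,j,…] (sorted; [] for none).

EXEC = [4,6]

0: ✓ CMP  NZCV=0010
1: · MOVCC
2: · MOVLS
3: ✓ CMP  NZCV=0011
4: ✓ MOVPL  r2←0xbd
5: · ADDGE
6: ✓ SUBLE  r3←0x27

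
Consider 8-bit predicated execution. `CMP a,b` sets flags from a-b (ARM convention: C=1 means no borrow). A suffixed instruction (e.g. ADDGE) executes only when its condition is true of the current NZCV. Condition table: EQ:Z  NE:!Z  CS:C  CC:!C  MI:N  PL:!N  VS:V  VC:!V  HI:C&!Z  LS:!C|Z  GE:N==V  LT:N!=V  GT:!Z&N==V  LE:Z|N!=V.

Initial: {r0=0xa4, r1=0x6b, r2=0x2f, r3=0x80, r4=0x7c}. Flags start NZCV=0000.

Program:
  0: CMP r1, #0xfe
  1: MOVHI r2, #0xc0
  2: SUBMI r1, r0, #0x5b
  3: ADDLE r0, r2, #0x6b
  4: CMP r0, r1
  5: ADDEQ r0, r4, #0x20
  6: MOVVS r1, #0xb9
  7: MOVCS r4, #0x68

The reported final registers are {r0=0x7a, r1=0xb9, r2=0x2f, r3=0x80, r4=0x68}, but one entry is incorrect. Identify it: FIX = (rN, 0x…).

FIX = (r0, 0xa4)

0: ✓ CMP  NZCV=0000
1: · MOVHI
2: · SUBMI
3: · ADDLE
4: ✓ CMP  NZCV=0011
5: · ADDEQ
6: ✓ MOVVS  r1←0xb9
7: ✓ MOVCS  r4←0x68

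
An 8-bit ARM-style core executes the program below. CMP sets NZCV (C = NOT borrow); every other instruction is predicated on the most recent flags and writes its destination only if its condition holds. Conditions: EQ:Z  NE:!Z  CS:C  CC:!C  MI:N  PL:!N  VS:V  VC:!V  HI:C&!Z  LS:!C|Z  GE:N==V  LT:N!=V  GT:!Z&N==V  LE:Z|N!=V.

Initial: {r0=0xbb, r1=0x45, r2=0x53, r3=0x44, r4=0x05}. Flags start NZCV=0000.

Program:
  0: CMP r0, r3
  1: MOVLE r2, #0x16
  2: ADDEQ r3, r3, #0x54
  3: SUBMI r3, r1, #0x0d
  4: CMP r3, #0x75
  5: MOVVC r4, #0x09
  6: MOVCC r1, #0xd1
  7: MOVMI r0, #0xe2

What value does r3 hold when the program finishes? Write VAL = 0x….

[0] flags=0011 → (cmp)
[1] flags=0011 LE?T → r2=0x16
[2] flags=0011 EQ?F → skip
[3] flags=0011 MI?F → skip
[4] flags=1000 → (cmp)
[5] flags=1000 VC?T → r4=0x09
[6] flags=1000 CC?T → r1=0xd1
[7] flags=1000 MI?T → r0=0xe2

VAL = 0x44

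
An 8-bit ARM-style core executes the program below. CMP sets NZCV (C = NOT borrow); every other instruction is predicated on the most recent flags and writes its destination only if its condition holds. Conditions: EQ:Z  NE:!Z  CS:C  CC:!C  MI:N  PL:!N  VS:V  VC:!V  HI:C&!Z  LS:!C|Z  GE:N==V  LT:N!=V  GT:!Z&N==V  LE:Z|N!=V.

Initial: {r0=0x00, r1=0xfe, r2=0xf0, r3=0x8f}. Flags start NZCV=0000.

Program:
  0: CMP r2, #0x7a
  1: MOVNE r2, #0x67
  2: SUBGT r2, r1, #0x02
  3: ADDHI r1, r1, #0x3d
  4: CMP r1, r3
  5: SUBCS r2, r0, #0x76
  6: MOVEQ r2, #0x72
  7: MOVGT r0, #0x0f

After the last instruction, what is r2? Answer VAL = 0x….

VAL = 0x67

[0] flags=0011 → (cmp)
[1] flags=0011 NE?T → r2=0x67
[2] flags=0011 GT?F → skip
[3] flags=0011 HI?T → r1=0x3b
[4] flags=1001 → (cmp)
[5] flags=1001 CS?F → skip
[6] flags=1001 EQ?F → skip
[7] flags=1001 GT?T → r0=0x0f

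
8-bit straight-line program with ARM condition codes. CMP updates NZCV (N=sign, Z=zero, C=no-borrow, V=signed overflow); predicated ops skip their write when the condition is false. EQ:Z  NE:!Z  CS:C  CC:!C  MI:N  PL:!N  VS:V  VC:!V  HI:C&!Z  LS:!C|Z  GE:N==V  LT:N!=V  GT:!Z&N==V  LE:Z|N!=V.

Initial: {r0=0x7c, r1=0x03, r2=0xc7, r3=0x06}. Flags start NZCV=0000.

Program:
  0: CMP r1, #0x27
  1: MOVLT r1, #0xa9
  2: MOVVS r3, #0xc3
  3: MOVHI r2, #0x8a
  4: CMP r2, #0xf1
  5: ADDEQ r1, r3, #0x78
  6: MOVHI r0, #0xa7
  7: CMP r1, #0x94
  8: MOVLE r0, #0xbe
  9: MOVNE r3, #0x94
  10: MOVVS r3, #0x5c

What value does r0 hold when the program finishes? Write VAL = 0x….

VAL = 0x7c

0: ✓ CMP  NZCV=1000
1: ✓ MOVLT  r1←0xa9
2: · MOVVS
3: · MOVHI
4: ✓ CMP  NZCV=1000
5: · ADDEQ
6: · MOVHI
7: ✓ CMP  NZCV=0010
8: · MOVLE
9: ✓ MOVNE  r3←0x94
10: · MOVVS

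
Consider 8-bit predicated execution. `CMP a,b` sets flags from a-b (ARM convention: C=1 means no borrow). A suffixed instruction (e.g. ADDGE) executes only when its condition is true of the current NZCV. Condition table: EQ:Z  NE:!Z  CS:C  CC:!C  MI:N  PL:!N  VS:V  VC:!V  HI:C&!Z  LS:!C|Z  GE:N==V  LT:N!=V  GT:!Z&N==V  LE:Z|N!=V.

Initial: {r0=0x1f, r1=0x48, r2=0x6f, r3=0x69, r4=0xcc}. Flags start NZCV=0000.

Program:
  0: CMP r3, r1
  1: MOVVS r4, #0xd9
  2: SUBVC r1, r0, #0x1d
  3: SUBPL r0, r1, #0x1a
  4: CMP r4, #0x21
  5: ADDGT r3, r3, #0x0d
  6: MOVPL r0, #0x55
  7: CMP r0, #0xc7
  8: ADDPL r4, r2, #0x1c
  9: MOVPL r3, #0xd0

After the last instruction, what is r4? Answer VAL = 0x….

[0] flags=0010 → (cmp)
[1] flags=0010 VS?F → skip
[2] flags=0010 VC?T → r1=0x02
[3] flags=0010 PL?T → r0=0xe8
[4] flags=1010 → (cmp)
[5] flags=1010 GT?F → skip
[6] flags=1010 PL?F → skip
[7] flags=0010 → (cmp)
[8] flags=0010 PL?T → r4=0x8b
[9] flags=0010 PL?T → r3=0xd0

VAL = 0x8b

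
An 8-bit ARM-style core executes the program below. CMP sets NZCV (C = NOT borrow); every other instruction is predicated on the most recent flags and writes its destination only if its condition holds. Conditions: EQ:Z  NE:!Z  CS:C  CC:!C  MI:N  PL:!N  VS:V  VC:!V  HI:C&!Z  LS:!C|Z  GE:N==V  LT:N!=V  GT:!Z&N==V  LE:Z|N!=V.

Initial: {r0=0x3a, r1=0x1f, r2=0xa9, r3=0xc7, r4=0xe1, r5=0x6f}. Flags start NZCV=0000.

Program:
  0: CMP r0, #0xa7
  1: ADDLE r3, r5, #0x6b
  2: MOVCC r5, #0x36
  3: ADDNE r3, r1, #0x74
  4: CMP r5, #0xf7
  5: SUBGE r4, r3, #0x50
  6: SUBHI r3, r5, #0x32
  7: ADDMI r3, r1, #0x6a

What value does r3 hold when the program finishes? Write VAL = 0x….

0: ✓ CMP  NZCV=1001
1: · ADDLE
2: ✓ MOVCC  r5←0x36
3: ✓ ADDNE  r3←0x93
4: ✓ CMP  NZCV=0000
5: ✓ SUBGE  r4←0x43
6: · SUBHI
7: · ADDMI

VAL = 0x93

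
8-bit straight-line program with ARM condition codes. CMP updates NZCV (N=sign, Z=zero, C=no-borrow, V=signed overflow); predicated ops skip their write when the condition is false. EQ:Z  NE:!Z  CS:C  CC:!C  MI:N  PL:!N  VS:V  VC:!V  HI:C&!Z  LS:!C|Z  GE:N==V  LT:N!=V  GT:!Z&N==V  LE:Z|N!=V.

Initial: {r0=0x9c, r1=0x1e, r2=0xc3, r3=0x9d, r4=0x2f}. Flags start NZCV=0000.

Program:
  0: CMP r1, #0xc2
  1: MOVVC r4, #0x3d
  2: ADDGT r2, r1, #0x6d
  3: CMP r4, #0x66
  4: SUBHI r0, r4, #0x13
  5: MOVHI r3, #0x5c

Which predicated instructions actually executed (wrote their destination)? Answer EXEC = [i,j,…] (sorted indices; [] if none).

0: ✓ CMP  NZCV=0000
1: ✓ MOVVC  r4←0x3d
2: ✓ ADDGT  r2←0x8b
3: ✓ CMP  NZCV=1000
4: · SUBHI
5: · MOVHI

EXEC = [1,2]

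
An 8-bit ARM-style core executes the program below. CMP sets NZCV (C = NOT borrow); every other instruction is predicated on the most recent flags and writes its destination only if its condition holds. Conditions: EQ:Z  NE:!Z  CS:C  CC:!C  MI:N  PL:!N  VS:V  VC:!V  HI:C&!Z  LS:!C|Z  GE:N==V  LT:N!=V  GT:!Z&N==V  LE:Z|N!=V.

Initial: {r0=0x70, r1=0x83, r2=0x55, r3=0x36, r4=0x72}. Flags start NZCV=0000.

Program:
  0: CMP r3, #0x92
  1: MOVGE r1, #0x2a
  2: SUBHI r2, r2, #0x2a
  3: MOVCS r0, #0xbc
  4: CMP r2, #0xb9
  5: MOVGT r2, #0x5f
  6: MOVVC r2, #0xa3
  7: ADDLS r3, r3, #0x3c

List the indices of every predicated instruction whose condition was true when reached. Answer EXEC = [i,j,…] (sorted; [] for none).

0: ✓ CMP  NZCV=1001
1: ✓ MOVGE  r1←0x2a
2: · SUBHI
3: · MOVCS
4: ✓ CMP  NZCV=1001
5: ✓ MOVGT  r2←0x5f
6: · MOVVC
7: ✓ ADDLS  r3←0x72

EXEC = [1,5,7]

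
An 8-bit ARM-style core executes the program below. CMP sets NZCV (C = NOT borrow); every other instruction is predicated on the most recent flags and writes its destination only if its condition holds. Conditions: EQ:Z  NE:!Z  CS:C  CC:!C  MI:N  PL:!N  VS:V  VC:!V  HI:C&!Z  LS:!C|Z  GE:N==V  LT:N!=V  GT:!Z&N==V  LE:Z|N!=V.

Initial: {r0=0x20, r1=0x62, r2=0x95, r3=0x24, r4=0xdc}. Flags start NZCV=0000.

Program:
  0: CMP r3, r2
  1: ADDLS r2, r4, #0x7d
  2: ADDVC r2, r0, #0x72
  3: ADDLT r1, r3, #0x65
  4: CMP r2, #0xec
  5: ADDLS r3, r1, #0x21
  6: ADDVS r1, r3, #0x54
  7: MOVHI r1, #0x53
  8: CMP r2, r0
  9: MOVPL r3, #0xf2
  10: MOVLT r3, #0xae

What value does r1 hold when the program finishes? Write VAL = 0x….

VAL = 0x62

0: ✓ CMP  NZCV=1001
1: ✓ ADDLS  r2←0x59
2: · ADDVC
3: · ADDLT
4: ✓ CMP  NZCV=0000
5: ✓ ADDLS  r3←0x83
6: · ADDVS
7: · MOVHI
8: ✓ CMP  NZCV=0010
9: ✓ MOVPL  r3←0xf2
10: · MOVLT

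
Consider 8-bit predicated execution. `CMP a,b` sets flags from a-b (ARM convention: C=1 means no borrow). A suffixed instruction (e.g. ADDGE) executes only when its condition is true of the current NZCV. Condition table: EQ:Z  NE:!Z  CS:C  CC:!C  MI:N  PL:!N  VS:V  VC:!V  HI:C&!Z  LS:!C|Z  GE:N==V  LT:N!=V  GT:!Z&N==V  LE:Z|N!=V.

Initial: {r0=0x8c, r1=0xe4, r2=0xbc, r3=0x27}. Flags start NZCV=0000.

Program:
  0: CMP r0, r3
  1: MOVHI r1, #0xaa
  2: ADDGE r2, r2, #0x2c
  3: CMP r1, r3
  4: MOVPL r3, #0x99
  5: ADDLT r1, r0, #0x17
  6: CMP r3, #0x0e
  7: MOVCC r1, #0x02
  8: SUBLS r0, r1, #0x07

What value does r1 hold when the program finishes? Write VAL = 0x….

VAL = 0xa3

[0] flags=0011 → (cmp)
[1] flags=0011 HI?T → r1=0xaa
[2] flags=0011 GE?F → skip
[3] flags=1010 → (cmp)
[4] flags=1010 PL?F → skip
[5] flags=1010 LT?T → r1=0xa3
[6] flags=0010 → (cmp)
[7] flags=0010 CC?F → skip
[8] flags=0010 LS?F → skip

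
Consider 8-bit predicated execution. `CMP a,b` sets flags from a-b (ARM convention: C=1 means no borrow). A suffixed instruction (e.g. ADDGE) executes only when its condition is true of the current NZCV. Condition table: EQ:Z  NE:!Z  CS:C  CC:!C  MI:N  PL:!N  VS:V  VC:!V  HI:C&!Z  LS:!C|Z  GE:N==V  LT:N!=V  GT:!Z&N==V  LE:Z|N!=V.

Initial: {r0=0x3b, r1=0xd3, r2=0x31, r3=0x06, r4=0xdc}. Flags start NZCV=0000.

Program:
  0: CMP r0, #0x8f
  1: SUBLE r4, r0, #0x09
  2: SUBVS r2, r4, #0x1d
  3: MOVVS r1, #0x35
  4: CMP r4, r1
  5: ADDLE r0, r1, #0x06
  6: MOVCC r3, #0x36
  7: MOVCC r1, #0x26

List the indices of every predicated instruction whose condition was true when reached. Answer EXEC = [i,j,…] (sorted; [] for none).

[0] flags=1001 → (cmp)
[1] flags=1001 LE?F → skip
[2] flags=1001 VS?T → r2=0xbf
[3] flags=1001 VS?T → r1=0x35
[4] flags=1010 → (cmp)
[5] flags=1010 LE?T → r0=0x3b
[6] flags=1010 CC?F → skip
[7] flags=1010 CC?F → skip

EXEC = [2,3,5]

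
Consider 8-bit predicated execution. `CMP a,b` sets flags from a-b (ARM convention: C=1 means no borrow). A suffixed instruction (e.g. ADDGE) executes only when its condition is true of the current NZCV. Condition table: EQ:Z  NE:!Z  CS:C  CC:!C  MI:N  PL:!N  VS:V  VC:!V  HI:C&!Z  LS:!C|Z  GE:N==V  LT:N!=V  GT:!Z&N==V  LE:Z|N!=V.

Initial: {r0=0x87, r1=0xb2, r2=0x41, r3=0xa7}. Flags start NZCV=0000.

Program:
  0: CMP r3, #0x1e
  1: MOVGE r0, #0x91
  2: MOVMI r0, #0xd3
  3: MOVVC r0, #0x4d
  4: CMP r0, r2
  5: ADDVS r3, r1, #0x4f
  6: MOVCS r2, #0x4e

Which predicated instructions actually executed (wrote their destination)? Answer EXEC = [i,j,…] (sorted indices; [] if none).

[0] flags=1010 → (cmp)
[1] flags=1010 GE?F → skip
[2] flags=1010 MI?T → r0=0xd3
[3] flags=1010 VC?T → r0=0x4d
[4] flags=0010 → (cmp)
[5] flags=0010 VS?F → skip
[6] flags=0010 CS?T → r2=0x4e

EXEC = [2,3,6]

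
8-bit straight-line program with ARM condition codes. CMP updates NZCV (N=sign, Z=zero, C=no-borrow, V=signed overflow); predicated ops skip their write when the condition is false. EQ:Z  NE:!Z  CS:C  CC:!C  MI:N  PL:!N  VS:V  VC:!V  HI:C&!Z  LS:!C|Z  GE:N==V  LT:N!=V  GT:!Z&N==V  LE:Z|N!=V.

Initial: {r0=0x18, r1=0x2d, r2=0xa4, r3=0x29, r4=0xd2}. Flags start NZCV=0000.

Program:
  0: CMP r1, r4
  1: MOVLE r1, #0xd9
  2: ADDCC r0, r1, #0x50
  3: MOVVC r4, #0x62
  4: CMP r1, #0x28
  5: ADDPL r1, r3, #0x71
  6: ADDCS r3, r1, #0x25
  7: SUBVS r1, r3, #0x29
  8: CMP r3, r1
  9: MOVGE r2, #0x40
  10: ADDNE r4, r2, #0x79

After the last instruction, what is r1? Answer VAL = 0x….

VAL = 0x9a

[0] flags=0000 → (cmp)
[1] flags=0000 LE?F → skip
[2] flags=0000 CC?T → r0=0x7d
[3] flags=0000 VC?T → r4=0x62
[4] flags=0010 → (cmp)
[5] flags=0010 PL?T → r1=0x9a
[6] flags=0010 CS?T → r3=0xbf
[7] flags=0010 VS?F → skip
[8] flags=0010 → (cmp)
[9] flags=0010 GE?T → r2=0x40
[10] flags=0010 NE?T → r4=0xb9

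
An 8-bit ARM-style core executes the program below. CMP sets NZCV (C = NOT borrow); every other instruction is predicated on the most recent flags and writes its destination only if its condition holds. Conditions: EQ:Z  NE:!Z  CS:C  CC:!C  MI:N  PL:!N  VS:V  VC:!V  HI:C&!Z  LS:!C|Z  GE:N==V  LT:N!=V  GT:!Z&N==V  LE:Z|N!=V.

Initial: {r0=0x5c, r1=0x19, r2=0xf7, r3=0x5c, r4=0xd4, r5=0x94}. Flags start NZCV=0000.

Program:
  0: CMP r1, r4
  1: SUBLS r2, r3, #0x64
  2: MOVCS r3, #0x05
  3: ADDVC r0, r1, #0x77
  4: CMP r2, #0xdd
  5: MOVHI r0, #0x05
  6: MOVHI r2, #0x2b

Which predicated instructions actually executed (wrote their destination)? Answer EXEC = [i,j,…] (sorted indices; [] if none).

EXEC = [1,3,5,6]

0: ✓ CMP  NZCV=0000
1: ✓ SUBLS  r2←0xf8
2: · MOVCS
3: ✓ ADDVC  r0←0x90
4: ✓ CMP  NZCV=0010
5: ✓ MOVHI  r0←0x05
6: ✓ MOVHI  r2←0x2b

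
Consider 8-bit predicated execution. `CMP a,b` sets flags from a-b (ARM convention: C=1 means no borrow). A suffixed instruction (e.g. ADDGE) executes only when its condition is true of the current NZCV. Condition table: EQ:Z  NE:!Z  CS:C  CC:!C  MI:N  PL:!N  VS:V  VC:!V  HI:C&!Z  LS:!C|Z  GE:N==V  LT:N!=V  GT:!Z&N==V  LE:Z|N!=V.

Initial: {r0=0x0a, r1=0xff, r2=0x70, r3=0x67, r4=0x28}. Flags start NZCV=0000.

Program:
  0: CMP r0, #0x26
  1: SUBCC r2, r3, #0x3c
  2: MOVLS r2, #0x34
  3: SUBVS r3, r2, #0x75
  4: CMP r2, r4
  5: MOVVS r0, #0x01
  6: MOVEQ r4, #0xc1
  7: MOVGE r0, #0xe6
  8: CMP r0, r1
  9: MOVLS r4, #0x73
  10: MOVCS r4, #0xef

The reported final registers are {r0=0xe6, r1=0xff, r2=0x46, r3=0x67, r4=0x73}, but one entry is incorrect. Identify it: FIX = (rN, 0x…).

0: ✓ CMP  NZCV=1000
1: ✓ SUBCC  r2←0x2b
2: ✓ MOVLS  r2←0x34
3: · SUBVS
4: ✓ CMP  NZCV=0010
5: · MOVVS
6: · MOVEQ
7: ✓ MOVGE  r0←0xe6
8: ✓ CMP  NZCV=1000
9: ✓ MOVLS  r4←0x73
10: · MOVCS

FIX = (r2, 0x34)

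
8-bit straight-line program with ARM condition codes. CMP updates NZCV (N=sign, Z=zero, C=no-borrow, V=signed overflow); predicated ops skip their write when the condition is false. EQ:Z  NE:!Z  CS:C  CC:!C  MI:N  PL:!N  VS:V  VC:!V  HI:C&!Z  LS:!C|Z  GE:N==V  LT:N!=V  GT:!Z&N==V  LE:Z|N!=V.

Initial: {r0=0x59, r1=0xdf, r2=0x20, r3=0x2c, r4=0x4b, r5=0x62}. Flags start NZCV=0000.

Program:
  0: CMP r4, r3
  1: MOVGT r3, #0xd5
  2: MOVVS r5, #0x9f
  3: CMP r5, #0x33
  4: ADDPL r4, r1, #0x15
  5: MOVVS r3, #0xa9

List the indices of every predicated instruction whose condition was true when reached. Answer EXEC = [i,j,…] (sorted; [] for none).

[0] flags=0010 → (cmp)
[1] flags=0010 GT?T → r3=0xd5
[2] flags=0010 VS?F → skip
[3] flags=0010 → (cmp)
[4] flags=0010 PL?T → r4=0xf4
[5] flags=0010 VS?F → skip

EXEC = [1,4]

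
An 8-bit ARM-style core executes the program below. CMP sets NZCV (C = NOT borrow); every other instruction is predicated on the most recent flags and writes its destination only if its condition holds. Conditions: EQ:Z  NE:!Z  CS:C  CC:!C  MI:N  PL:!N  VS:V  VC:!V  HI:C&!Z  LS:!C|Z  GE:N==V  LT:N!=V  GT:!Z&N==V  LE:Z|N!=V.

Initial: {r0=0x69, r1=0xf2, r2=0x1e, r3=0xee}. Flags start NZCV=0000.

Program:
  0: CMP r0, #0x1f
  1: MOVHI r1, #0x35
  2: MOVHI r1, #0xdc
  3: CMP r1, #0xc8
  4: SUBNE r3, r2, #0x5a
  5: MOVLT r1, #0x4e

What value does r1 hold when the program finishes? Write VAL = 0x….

VAL = 0xdc

[0] flags=0010 → (cmp)
[1] flags=0010 HI?T → r1=0x35
[2] flags=0010 HI?T → r1=0xdc
[3] flags=0010 → (cmp)
[4] flags=0010 NE?T → r3=0xc4
[5] flags=0010 LT?F → skip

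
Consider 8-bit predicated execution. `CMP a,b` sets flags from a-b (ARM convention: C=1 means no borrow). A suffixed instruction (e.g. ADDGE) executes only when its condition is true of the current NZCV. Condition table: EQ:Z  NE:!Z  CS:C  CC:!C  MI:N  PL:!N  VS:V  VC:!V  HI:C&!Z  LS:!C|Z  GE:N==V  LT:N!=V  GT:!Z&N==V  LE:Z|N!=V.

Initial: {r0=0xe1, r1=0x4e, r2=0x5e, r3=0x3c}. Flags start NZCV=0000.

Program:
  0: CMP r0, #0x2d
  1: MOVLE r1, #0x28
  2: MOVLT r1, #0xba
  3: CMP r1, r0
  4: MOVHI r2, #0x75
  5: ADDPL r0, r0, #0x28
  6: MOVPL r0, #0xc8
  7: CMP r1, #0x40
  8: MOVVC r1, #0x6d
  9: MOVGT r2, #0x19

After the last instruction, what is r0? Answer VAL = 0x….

VAL = 0xe1

0: ✓ CMP  NZCV=1010
1: ✓ MOVLE  r1←0x28
2: ✓ MOVLT  r1←0xba
3: ✓ CMP  NZCV=1000
4: · MOVHI
5: · ADDPL
6: · MOVPL
7: ✓ CMP  NZCV=0011
8: · MOVVC
9: · MOVGT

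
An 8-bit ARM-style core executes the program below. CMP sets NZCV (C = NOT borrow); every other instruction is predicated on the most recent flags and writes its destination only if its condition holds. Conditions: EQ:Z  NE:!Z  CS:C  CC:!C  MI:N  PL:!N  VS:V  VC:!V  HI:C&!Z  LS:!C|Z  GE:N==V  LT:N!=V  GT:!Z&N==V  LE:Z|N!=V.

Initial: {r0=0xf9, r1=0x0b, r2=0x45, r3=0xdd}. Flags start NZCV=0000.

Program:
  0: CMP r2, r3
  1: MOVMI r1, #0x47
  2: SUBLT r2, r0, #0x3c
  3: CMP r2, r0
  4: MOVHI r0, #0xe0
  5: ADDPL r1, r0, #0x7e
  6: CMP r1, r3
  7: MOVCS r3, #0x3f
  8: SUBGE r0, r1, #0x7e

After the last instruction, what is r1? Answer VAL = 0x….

0: ✓ CMP  NZCV=0000
1: · MOVMI
2: · SUBLT
3: ✓ CMP  NZCV=0000
4: · MOVHI
5: ✓ ADDPL  r1←0x77
6: ✓ CMP  NZCV=1001
7: · MOVCS
8: ✓ SUBGE  r0←0xf9

VAL = 0x77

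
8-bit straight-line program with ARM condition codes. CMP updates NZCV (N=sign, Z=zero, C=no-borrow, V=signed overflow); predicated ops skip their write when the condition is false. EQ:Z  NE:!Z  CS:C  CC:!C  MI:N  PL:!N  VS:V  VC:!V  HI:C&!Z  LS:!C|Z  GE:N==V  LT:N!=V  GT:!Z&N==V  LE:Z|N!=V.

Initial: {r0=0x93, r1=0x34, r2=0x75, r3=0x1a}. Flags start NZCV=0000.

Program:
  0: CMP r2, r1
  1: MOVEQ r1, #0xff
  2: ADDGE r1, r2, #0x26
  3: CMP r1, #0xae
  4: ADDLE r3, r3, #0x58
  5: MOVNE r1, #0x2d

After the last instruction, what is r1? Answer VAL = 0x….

VAL = 0x2d

0: ✓ CMP  NZCV=0010
1: · MOVEQ
2: ✓ ADDGE  r1←0x9b
3: ✓ CMP  NZCV=1000
4: ✓ ADDLE  r3←0x72
5: ✓ MOVNE  r1←0x2d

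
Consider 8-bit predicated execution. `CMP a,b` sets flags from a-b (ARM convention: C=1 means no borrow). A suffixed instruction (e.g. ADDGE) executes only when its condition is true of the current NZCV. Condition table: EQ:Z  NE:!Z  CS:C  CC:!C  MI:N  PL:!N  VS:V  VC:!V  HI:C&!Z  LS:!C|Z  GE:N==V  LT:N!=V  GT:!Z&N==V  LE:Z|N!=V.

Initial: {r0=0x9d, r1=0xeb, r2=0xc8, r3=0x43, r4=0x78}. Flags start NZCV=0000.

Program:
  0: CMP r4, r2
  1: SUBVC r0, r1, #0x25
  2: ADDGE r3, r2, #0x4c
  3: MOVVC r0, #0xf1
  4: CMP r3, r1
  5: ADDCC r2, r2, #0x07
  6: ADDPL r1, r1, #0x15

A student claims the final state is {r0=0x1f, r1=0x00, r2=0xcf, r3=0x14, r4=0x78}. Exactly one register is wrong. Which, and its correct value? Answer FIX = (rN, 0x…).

FIX = (r0, 0x9d)

[0] flags=1001 → (cmp)
[1] flags=1001 VC?F → skip
[2] flags=1001 GE?T → r3=0x14
[3] flags=1001 VC?F → skip
[4] flags=0000 → (cmp)
[5] flags=0000 CC?T → r2=0xcf
[6] flags=0000 PL?T → r1=0x00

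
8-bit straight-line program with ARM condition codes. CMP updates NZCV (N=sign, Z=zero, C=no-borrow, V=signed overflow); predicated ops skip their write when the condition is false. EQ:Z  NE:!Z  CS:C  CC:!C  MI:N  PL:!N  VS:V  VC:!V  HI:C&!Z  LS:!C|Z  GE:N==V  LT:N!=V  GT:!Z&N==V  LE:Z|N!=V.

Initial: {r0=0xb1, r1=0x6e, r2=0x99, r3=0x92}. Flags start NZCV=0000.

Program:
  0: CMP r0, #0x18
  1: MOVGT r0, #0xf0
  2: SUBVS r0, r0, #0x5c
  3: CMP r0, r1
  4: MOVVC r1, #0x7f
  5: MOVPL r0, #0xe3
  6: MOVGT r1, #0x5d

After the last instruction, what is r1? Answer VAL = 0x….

VAL = 0x6e

[0] flags=1010 → (cmp)
[1] flags=1010 GT?F → skip
[2] flags=1010 VS?F → skip
[3] flags=0011 → (cmp)
[4] flags=0011 VC?F → skip
[5] flags=0011 PL?T → r0=0xe3
[6] flags=0011 GT?F → skip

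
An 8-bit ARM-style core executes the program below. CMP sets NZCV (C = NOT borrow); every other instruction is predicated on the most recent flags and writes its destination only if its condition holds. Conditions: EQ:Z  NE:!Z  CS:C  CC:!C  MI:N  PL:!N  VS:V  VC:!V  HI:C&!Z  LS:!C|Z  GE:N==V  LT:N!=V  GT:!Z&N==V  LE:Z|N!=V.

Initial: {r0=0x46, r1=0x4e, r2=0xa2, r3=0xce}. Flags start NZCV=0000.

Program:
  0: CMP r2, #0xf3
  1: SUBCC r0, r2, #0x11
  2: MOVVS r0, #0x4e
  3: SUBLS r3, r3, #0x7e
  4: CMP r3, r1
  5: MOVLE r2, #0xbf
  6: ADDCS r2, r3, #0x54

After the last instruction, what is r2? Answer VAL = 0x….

[0] flags=1000 → (cmp)
[1] flags=1000 CC?T → r0=0x91
[2] flags=1000 VS?F → skip
[3] flags=1000 LS?T → r3=0x50
[4] flags=0010 → (cmp)
[5] flags=0010 LE?F → skip
[6] flags=0010 CS?T → r2=0xa4

VAL = 0xa4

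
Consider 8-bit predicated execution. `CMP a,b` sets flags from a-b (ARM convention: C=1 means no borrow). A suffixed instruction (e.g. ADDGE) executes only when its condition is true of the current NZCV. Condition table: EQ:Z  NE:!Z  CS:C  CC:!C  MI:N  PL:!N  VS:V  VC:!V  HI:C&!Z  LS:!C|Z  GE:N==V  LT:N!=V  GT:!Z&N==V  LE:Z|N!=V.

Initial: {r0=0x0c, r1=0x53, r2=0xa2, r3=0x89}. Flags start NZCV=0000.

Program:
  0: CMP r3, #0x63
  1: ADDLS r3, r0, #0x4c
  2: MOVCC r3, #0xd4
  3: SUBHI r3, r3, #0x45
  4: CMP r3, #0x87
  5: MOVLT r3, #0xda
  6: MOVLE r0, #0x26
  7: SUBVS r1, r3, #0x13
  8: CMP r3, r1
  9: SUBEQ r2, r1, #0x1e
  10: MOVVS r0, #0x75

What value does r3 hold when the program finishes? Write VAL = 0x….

0: ✓ CMP  NZCV=0011
1: · ADDLS
2: · MOVCC
3: ✓ SUBHI  r3←0x44
4: ✓ CMP  NZCV=1001
5: · MOVLT
6: · MOVLE
7: ✓ SUBVS  r1←0x31
8: ✓ CMP  NZCV=0010
9: · SUBEQ
10: · MOVVS

VAL = 0x44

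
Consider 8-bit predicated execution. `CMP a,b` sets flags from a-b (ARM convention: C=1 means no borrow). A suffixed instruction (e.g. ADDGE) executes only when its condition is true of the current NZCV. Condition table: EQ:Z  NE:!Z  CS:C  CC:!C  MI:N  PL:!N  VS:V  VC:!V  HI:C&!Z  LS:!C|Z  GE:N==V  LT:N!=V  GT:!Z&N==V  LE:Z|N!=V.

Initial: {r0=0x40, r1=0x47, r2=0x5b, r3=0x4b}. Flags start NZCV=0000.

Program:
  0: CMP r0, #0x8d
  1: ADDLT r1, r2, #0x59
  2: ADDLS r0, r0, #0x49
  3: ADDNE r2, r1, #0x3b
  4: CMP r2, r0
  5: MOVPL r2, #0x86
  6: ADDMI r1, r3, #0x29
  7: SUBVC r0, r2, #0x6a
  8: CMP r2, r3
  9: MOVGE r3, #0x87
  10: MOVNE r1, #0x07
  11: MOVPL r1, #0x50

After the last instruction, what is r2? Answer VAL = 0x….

VAL = 0x82

0: ✓ CMP  NZCV=1001
1: · ADDLT
2: ✓ ADDLS  r0←0x89
3: ✓ ADDNE  r2←0x82
4: ✓ CMP  NZCV=1000
5: · MOVPL
6: ✓ ADDMI  r1←0x74
7: ✓ SUBVC  r0←0x18
8: ✓ CMP  NZCV=0011
9: · MOVGE
10: ✓ MOVNE  r1←0x07
11: ✓ MOVPL  r1←0x50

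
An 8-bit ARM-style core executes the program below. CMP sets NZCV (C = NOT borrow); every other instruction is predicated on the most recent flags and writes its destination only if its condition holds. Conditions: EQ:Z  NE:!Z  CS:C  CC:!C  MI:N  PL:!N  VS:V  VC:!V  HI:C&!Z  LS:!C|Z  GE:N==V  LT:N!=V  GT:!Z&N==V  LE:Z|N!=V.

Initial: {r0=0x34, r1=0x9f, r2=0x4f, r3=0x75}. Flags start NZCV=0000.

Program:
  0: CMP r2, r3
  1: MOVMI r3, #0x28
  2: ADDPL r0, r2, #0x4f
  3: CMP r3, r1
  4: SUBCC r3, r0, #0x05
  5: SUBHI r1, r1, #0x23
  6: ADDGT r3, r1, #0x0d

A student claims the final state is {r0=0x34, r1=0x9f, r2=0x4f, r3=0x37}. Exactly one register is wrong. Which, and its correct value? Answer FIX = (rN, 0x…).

[0] flags=1000 → (cmp)
[1] flags=1000 MI?T → r3=0x28
[2] flags=1000 PL?F → skip
[3] flags=1001 → (cmp)
[4] flags=1001 CC?T → r3=0x2f
[5] flags=1001 HI?F → skip
[6] flags=1001 GT?T → r3=0xac

FIX = (r3, 0xac)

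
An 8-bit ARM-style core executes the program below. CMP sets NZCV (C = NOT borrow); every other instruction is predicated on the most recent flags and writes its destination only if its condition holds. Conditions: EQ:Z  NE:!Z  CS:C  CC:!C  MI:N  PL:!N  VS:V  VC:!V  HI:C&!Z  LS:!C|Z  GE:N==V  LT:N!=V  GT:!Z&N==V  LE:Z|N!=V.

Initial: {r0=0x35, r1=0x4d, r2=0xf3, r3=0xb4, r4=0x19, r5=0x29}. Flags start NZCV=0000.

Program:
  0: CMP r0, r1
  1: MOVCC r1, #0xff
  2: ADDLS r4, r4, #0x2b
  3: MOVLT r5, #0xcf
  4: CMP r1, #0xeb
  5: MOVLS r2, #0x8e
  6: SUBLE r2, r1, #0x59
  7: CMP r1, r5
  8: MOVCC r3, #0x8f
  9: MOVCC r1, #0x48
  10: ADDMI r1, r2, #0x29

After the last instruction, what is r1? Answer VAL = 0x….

VAL = 0xff

[0] flags=1000 → (cmp)
[1] flags=1000 CC?T → r1=0xff
[2] flags=1000 LS?T → r4=0x44
[3] flags=1000 LT?T → r5=0xcf
[4] flags=0010 → (cmp)
[5] flags=0010 LS?F → skip
[6] flags=0010 LE?F → skip
[7] flags=0010 → (cmp)
[8] flags=0010 CC?F → skip
[9] flags=0010 CC?F → skip
[10] flags=0010 MI?F → skip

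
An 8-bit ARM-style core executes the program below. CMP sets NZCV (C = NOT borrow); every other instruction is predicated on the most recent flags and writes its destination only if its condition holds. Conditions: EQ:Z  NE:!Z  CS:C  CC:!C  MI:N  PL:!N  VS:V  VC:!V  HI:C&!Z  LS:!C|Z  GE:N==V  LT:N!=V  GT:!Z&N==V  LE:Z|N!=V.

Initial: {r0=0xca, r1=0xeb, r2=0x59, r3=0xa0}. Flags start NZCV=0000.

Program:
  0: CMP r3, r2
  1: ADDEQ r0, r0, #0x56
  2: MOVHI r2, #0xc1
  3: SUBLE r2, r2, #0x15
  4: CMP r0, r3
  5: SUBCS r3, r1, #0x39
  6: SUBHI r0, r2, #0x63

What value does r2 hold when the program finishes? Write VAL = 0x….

VAL = 0xac

0: ✓ CMP  NZCV=0011
1: · ADDEQ
2: ✓ MOVHI  r2←0xc1
3: ✓ SUBLE  r2←0xac
4: ✓ CMP  NZCV=0010
5: ✓ SUBCS  r3←0xb2
6: ✓ SUBHI  r0←0x49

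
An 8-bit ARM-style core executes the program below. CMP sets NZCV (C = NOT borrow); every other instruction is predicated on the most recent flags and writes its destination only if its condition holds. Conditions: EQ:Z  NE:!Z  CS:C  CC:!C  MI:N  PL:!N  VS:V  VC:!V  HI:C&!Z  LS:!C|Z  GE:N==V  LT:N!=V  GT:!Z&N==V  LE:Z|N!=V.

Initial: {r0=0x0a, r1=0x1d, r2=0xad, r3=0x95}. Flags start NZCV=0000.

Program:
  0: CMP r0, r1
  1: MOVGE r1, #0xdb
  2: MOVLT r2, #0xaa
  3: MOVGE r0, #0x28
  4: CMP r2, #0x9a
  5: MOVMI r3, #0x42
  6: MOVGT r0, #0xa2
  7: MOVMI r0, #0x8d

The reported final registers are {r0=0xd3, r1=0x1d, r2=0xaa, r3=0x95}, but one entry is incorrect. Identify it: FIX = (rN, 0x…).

FIX = (r0, 0xa2)

[0] flags=1000 → (cmp)
[1] flags=1000 GE?F → skip
[2] flags=1000 LT?T → r2=0xaa
[3] flags=1000 GE?F → skip
[4] flags=0010 → (cmp)
[5] flags=0010 MI?F → skip
[6] flags=0010 GT?T → r0=0xa2
[7] flags=0010 MI?F → skip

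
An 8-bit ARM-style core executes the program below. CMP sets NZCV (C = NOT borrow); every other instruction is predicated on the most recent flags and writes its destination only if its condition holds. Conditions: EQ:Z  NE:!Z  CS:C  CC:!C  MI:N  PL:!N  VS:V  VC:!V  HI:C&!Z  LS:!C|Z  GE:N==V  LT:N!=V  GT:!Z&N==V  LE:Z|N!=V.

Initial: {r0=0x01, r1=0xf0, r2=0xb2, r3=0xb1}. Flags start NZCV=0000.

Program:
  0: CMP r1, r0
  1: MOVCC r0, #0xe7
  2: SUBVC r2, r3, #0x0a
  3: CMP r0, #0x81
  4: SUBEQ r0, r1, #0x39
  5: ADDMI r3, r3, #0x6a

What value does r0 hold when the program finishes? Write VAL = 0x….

0: ✓ CMP  NZCV=1010
1: · MOVCC
2: ✓ SUBVC  r2←0xa7
3: ✓ CMP  NZCV=1001
4: · SUBEQ
5: ✓ ADDMI  r3←0x1b

VAL = 0x01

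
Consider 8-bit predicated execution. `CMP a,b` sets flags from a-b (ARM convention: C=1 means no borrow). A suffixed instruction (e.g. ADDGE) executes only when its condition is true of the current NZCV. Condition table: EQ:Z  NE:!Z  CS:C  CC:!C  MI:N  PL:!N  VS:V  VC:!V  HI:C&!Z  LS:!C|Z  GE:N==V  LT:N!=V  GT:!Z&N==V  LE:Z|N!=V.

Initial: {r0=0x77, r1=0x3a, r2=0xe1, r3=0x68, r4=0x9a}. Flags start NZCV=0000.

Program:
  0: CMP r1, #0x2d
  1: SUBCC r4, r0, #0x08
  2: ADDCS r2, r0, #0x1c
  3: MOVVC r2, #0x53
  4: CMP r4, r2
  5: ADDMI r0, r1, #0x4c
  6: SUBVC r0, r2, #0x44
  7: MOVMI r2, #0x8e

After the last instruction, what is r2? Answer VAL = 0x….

[0] flags=0010 → (cmp)
[1] flags=0010 CC?F → skip
[2] flags=0010 CS?T → r2=0x93
[3] flags=0010 VC?T → r2=0x53
[4] flags=0011 → (cmp)
[5] flags=0011 MI?F → skip
[6] flags=0011 VC?F → skip
[7] flags=0011 MI?F → skip

VAL = 0x53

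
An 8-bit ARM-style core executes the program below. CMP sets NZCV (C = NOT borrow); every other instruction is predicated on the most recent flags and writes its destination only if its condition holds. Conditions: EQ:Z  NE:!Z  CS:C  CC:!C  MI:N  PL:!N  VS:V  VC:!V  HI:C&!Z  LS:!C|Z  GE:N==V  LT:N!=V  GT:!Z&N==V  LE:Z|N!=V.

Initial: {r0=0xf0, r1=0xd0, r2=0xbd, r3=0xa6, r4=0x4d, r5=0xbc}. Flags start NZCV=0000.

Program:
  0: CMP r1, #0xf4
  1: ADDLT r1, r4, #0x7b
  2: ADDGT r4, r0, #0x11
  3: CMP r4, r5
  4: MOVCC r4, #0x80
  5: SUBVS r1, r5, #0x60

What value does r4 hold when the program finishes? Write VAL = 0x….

VAL = 0x80

0: ✓ CMP  NZCV=1000
1: ✓ ADDLT  r1←0xc8
2: · ADDGT
3: ✓ CMP  NZCV=1001
4: ✓ MOVCC  r4←0x80
5: ✓ SUBVS  r1←0x5c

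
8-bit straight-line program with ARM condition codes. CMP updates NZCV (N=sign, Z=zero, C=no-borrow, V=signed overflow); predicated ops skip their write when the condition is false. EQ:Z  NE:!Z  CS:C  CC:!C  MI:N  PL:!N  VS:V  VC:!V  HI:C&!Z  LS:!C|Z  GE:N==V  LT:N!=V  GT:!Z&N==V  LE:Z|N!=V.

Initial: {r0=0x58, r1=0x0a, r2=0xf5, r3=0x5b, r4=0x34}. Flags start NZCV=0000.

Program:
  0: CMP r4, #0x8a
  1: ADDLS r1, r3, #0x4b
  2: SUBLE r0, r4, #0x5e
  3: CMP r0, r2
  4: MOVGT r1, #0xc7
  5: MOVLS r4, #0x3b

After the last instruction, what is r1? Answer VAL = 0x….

VAL = 0xc7

[0] flags=1001 → (cmp)
[1] flags=1001 LS?T → r1=0xa6
[2] flags=1001 LE?F → skip
[3] flags=0000 → (cmp)
[4] flags=0000 GT?T → r1=0xc7
[5] flags=0000 LS?T → r4=0x3b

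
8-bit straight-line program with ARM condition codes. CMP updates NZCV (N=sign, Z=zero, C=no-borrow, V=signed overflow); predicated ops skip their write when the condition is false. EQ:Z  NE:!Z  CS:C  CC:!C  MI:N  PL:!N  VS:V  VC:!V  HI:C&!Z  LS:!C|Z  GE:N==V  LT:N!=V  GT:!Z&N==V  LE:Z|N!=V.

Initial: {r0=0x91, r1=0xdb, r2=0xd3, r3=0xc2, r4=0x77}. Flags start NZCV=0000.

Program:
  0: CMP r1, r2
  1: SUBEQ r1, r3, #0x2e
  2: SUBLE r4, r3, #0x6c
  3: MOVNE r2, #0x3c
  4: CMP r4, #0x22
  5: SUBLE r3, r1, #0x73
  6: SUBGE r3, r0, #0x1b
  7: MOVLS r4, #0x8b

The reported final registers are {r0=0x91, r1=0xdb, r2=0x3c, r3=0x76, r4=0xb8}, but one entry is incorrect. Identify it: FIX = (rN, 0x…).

FIX = (r4, 0x77)

[0] flags=0010 → (cmp)
[1] flags=0010 EQ?F → skip
[2] flags=0010 LE?F → skip
[3] flags=0010 NE?T → r2=0x3c
[4] flags=0010 → (cmp)
[5] flags=0010 LE?F → skip
[6] flags=0010 GE?T → r3=0x76
[7] flags=0010 LS?F → skip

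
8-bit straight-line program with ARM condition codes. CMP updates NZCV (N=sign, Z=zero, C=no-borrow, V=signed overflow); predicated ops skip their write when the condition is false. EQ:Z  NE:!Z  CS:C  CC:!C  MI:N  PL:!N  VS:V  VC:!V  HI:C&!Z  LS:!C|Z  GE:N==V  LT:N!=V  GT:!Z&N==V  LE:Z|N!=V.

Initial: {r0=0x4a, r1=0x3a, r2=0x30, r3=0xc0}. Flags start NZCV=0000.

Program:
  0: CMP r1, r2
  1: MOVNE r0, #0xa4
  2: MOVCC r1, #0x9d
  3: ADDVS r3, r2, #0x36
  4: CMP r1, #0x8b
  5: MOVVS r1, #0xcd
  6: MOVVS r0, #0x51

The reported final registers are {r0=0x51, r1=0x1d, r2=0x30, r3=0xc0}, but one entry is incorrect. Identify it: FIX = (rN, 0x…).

[0] flags=0010 → (cmp)
[1] flags=0010 NE?T → r0=0xa4
[2] flags=0010 CC?F → skip
[3] flags=0010 VS?F → skip
[4] flags=1001 → (cmp)
[5] flags=1001 VS?T → r1=0xcd
[6] flags=1001 VS?T → r0=0x51

FIX = (r1, 0xcd)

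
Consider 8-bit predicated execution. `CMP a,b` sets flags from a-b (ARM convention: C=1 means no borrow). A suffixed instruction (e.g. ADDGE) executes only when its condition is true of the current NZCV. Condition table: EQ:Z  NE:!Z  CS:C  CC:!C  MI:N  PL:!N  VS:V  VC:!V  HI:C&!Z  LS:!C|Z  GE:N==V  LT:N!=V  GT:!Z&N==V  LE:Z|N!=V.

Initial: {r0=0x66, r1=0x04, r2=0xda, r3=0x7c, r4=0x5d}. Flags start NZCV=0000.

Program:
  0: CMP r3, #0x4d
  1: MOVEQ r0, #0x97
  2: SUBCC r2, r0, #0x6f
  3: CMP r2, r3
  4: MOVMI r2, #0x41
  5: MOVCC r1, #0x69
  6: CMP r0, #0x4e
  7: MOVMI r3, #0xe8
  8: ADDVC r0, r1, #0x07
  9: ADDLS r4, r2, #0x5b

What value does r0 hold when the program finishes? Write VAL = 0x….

VAL = 0x0b

[0] flags=0010 → (cmp)
[1] flags=0010 EQ?F → skip
[2] flags=0010 CC?F → skip
[3] flags=0011 → (cmp)
[4] flags=0011 MI?F → skip
[5] flags=0011 CC?F → skip
[6] flags=0010 → (cmp)
[7] flags=0010 MI?F → skip
[8] flags=0010 VC?T → r0=0x0b
[9] flags=0010 LS?F → skip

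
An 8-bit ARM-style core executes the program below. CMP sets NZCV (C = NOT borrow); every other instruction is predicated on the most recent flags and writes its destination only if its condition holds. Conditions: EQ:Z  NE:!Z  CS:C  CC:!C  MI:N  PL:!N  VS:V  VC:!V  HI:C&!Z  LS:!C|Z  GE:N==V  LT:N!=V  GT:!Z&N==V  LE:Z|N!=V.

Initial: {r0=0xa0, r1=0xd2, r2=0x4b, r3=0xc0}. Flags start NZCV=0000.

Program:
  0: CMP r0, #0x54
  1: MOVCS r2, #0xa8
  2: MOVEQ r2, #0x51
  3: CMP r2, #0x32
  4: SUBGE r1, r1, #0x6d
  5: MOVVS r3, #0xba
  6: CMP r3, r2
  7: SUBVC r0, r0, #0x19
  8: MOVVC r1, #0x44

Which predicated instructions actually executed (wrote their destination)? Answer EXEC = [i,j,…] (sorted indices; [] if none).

[0] flags=0011 → (cmp)
[1] flags=0011 CS?T → r2=0xa8
[2] flags=0011 EQ?F → skip
[3] flags=0011 → (cmp)
[4] flags=0011 GE?F → skip
[5] flags=0011 VS?T → r3=0xba
[6] flags=0010 → (cmp)
[7] flags=0010 VC?T → r0=0x87
[8] flags=0010 VC?T → r1=0x44

EXEC = [1,5,7,8]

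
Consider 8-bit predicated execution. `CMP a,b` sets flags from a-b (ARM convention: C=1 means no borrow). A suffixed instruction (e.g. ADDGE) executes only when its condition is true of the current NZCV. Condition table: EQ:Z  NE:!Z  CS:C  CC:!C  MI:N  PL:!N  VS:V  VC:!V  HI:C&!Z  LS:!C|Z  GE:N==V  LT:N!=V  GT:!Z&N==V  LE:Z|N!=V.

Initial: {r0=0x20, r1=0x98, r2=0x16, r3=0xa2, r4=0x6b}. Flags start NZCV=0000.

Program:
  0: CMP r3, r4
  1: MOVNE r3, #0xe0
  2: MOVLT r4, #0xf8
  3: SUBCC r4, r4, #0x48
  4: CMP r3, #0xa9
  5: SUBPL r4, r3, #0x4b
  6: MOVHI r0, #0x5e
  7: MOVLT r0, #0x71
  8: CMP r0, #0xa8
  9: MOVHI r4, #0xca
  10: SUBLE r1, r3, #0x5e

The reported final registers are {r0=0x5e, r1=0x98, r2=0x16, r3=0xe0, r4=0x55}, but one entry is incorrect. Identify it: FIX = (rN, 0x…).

FIX = (r4, 0x95)

[0] flags=0011 → (cmp)
[1] flags=0011 NE?T → r3=0xe0
[2] flags=0011 LT?T → r4=0xf8
[3] flags=0011 CC?F → skip
[4] flags=0010 → (cmp)
[5] flags=0010 PL?T → r4=0x95
[6] flags=0010 HI?T → r0=0x5e
[7] flags=0010 LT?F → skip
[8] flags=1001 → (cmp)
[9] flags=1001 HI?F → skip
[10] flags=1001 LE?F → skip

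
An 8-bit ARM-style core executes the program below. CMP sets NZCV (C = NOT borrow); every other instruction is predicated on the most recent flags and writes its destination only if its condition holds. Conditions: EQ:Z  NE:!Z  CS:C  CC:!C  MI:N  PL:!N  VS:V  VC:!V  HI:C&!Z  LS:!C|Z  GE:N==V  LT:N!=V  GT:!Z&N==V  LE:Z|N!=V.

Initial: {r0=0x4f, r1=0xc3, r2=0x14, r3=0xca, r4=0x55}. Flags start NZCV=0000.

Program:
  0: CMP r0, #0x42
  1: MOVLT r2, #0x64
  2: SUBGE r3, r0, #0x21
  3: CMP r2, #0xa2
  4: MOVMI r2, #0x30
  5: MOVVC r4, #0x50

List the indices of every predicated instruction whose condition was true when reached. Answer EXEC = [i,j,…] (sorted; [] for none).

[0] flags=0010 → (cmp)
[1] flags=0010 LT?F → skip
[2] flags=0010 GE?T → r3=0x2e
[3] flags=0000 → (cmp)
[4] flags=0000 MI?F → skip
[5] flags=0000 VC?T → r4=0x50

EXEC = [2,5]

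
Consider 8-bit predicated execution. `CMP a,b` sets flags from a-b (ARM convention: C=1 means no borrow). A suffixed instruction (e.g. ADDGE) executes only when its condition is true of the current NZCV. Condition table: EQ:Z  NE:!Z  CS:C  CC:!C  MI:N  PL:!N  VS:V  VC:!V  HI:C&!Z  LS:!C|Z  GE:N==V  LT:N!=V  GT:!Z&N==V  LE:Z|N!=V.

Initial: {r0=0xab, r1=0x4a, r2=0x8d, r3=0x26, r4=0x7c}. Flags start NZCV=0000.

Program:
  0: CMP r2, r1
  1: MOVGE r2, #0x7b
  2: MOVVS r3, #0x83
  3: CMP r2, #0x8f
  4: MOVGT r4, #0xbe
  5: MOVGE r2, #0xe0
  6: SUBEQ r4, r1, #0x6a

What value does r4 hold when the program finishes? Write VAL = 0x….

0: ✓ CMP  NZCV=0011
1: · MOVGE
2: ✓ MOVVS  r3←0x83
3: ✓ CMP  NZCV=1000
4: · MOVGT
5: · MOVGE
6: · SUBEQ

VAL = 0x7c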